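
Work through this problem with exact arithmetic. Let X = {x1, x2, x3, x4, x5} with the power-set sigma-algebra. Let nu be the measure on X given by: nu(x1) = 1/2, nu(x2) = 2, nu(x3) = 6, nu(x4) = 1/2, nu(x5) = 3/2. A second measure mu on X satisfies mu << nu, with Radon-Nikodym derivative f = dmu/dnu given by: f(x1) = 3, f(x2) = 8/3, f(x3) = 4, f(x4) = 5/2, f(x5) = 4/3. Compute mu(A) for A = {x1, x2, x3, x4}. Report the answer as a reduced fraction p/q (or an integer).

By the defining property of the Radon-Nikodym derivative, for every measurable set A,
  mu(A) = integral_A f dnu.
Since nu is a discrete measure concentrated on the atoms of X, the integral over A reduces to the sum
  mu(A) = sum_{x in A} f(x) * nu({x}).
Computing each term:
  x1: f(x1) * nu(x1) = 3 * 1/2 = 3/2.
  x2: f(x2) * nu(x2) = 8/3 * 2 = 16/3.
  x3: f(x3) * nu(x3) = 4 * 6 = 24.
  x4: f(x4) * nu(x4) = 5/2 * 1/2 = 5/4.
Summing: mu(A) = 3/2 + 16/3 + 24 + 5/4 = 385/12.

385/12


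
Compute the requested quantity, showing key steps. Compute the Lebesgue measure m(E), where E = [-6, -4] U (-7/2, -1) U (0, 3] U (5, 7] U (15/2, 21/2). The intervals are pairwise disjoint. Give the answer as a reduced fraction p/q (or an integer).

For pairwise disjoint intervals, m(union_i I_i) = sum_i m(I_i),
and m is invariant under swapping open/closed endpoints (single points have measure 0).
So m(E) = sum_i (b_i - a_i).
  I_1 has length -4 - (-6) = 2.
  I_2 has length -1 - (-7/2) = 5/2.
  I_3 has length 3 - 0 = 3.
  I_4 has length 7 - 5 = 2.
  I_5 has length 21/2 - 15/2 = 3.
Summing:
  m(E) = 2 + 5/2 + 3 + 2 + 3 = 25/2.

25/2


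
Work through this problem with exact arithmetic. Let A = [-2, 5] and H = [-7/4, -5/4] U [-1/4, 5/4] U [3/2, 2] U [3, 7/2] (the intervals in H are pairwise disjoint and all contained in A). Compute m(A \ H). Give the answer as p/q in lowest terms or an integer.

The ambient interval has length m(A) = 5 - (-2) = 7.
Since the holes are disjoint and sit inside A, by finite additivity
  m(H) = sum_i (b_i - a_i), and m(A \ H) = m(A) - m(H).
Computing the hole measures:
  m(H_1) = -5/4 - (-7/4) = 1/2.
  m(H_2) = 5/4 - (-1/4) = 3/2.
  m(H_3) = 2 - 3/2 = 1/2.
  m(H_4) = 7/2 - 3 = 1/2.
Summed: m(H) = 1/2 + 3/2 + 1/2 + 1/2 = 3.
So m(A \ H) = 7 - 3 = 4.

4


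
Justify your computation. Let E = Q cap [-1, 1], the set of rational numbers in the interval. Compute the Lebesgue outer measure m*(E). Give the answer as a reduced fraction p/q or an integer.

Q cap [-1, 1] is countable; list its elements as q_1, q_2, ... . Fix eps > 0 and cover the k-th point by an interval of length eps * 2^(-k). The cover has total length eps * sum_{k>=1} 2^(-k) = eps, so by definition of outer measure m*(Q cap [-1, 1]) <= eps. Since eps was arbitrary and m* >= 0, the outer measure is 0.

0


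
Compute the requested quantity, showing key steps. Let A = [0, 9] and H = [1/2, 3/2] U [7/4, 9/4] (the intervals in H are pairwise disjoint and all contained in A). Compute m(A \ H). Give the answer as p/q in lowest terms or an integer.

The ambient interval has length m(A) = 9 - 0 = 9.
Since the holes are disjoint and sit inside A, by finite additivity
  m(H) = sum_i (b_i - a_i), and m(A \ H) = m(A) - m(H).
Computing the hole measures:
  m(H_1) = 3/2 - 1/2 = 1.
  m(H_2) = 9/4 - 7/4 = 1/2.
Summed: m(H) = 1 + 1/2 = 3/2.
So m(A \ H) = 9 - 3/2 = 15/2.

15/2


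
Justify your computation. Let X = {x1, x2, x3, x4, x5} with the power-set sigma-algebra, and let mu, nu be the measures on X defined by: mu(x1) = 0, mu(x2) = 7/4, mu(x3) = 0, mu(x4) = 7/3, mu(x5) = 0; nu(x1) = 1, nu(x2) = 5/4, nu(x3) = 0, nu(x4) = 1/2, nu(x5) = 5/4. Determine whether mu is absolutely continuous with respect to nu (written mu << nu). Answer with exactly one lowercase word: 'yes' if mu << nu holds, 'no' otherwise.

mu << nu means: every nu-null measurable set is also mu-null; equivalently, for every atom x, if nu({x}) = 0 then mu({x}) = 0.
Checking each atom:
  x1: nu = 1 > 0 -> no constraint.
  x2: nu = 5/4 > 0 -> no constraint.
  x3: nu = 0, mu = 0 -> consistent with mu << nu.
  x4: nu = 1/2 > 0 -> no constraint.
  x5: nu = 5/4 > 0 -> no constraint.
No atom violates the condition. Therefore mu << nu.

yes


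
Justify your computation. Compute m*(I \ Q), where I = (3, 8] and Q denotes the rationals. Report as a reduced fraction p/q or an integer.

The interval I = (3, 8] has m(I) = 8 - 3 = 5 (endpoints are measure-zero, so open/closed/half-open agree). Write I = (I cap Q) u (I \ Q). The rationals in I are countable, so m*(I cap Q) = 0 (cover each rational by intervals whose total length is arbitrarily small). By countable subadditivity m*(I) <= m*(I cap Q) + m*(I \ Q), hence m*(I \ Q) >= m(I) = 5. The reverse inequality m*(I \ Q) <= m*(I) = 5 is trivial since (I \ Q) is a subset of I. Therefore m*(I \ Q) = 5.

5


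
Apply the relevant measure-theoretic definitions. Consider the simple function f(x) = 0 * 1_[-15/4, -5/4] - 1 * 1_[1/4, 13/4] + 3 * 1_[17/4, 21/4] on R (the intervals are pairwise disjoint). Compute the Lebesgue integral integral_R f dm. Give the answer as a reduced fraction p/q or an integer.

For a simple function f = sum_i c_i * 1_{A_i} with disjoint A_i,
  integral f dm = sum_i c_i * m(A_i).
Lengths of the A_i:
  m(A_1) = -5/4 - (-15/4) = 5/2.
  m(A_2) = 13/4 - 1/4 = 3.
  m(A_3) = 21/4 - 17/4 = 1.
Contributions c_i * m(A_i):
  (0) * (5/2) = 0.
  (-1) * (3) = -3.
  (3) * (1) = 3.
Total: 0 - 3 + 3 = 0.

0


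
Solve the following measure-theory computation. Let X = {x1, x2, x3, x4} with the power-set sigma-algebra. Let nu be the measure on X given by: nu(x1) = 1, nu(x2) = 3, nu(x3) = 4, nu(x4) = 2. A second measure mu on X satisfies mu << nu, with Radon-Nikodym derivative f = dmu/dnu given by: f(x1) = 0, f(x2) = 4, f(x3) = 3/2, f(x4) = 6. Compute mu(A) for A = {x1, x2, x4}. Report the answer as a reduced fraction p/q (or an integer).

By the defining property of the Radon-Nikodym derivative, for every measurable set A,
  mu(A) = integral_A f dnu.
Since nu is a discrete measure concentrated on the atoms of X, the integral over A reduces to the sum
  mu(A) = sum_{x in A} f(x) * nu({x}).
Computing each term:
  x1: f(x1) * nu(x1) = 0 * 1 = 0.
  x2: f(x2) * nu(x2) = 4 * 3 = 12.
  x4: f(x4) * nu(x4) = 6 * 2 = 12.
Summing: mu(A) = 0 + 12 + 12 = 24.

24


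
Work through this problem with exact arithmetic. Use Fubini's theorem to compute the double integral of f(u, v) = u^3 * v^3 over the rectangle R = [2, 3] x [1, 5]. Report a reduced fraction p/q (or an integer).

f(u, v) is a tensor product of a function of u and a function of v, and both factors are bounded continuous (hence Lebesgue integrable) on the rectangle, so Fubini's theorem applies:
  integral_R f d(m x m) = (integral_a1^b1 u^3 du) * (integral_a2^b2 v^3 dv).
Inner integral in u: integral_{2}^{3} u^3 du = (3^4 - 2^4)/4
  = 65/4.
Inner integral in v: integral_{1}^{5} v^3 dv = (5^4 - 1^4)/4
  = 156.
Product: (65/4) * (156) = 2535.

2535


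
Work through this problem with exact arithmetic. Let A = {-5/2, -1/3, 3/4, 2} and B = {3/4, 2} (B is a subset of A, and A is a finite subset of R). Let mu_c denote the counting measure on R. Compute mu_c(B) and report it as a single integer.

Counting measure assigns mu_c(E) = |E| (number of elements) when E is finite.
B has 2 element(s), so mu_c(B) = 2.

2


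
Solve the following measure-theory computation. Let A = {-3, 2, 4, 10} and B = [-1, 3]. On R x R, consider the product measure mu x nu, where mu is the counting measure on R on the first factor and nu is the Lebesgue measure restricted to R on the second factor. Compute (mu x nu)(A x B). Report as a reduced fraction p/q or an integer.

For a measurable rectangle A x B, the product measure satisfies
  (mu x nu)(A x B) = mu(A) * nu(B).
  mu(A) = 4.
  nu(B) = 4.
  (mu x nu)(A x B) = 4 * 4 = 16.

16


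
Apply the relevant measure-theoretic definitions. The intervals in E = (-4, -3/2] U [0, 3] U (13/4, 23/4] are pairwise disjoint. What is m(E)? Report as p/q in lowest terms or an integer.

For pairwise disjoint intervals, m(union_i I_i) = sum_i m(I_i),
and m is invariant under swapping open/closed endpoints (single points have measure 0).
So m(E) = sum_i (b_i - a_i).
  I_1 has length -3/2 - (-4) = 5/2.
  I_2 has length 3 - 0 = 3.
  I_3 has length 23/4 - 13/4 = 5/2.
Summing:
  m(E) = 5/2 + 3 + 5/2 = 8.

8


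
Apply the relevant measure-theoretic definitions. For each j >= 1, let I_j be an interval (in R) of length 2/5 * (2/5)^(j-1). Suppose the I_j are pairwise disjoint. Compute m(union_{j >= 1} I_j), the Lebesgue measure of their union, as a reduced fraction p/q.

By countable additivity of the Lebesgue measure on pairwise disjoint measurable sets,
  m(union_{j >= 1} I_j) = sum_{j >= 1} m(I_j) = sum_{j >= 1} a * r^(j-1),
  with a = 2/5 and r = 2/5.
Since 0 < r = 2/5 < 1, the geometric series converges:
  sum_{j >= 1} a * r^(j-1) = a / (1 - r).
  = 2/5 / (1 - 2/5)
  = 2/5 / (3/5)
  = 2/3.

2/3


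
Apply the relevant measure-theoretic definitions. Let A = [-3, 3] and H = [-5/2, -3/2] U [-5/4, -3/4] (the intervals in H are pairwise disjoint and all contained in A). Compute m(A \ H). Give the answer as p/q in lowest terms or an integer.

The ambient interval has length m(A) = 3 - (-3) = 6.
Since the holes are disjoint and sit inside A, by finite additivity
  m(H) = sum_i (b_i - a_i), and m(A \ H) = m(A) - m(H).
Computing the hole measures:
  m(H_1) = -3/2 - (-5/2) = 1.
  m(H_2) = -3/4 - (-5/4) = 1/2.
Summed: m(H) = 1 + 1/2 = 3/2.
So m(A \ H) = 6 - 3/2 = 9/2.

9/2


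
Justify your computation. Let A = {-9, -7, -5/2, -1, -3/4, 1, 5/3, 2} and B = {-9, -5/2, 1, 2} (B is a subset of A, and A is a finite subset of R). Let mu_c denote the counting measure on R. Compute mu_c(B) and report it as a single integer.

Counting measure assigns mu_c(E) = |E| (number of elements) when E is finite.
B has 4 element(s), so mu_c(B) = 4.

4


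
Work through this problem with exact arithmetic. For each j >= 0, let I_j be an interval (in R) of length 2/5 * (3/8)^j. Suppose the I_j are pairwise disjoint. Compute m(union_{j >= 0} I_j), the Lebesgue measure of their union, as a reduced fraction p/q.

By countable additivity of the Lebesgue measure on pairwise disjoint measurable sets,
  m(union_{j >= 0} I_j) = sum_{j >= 0} m(I_j) = sum_{j >= 0} a * r^j,
  with a = 2/5 and r = 3/8.
Since 0 < r = 3/8 < 1, the geometric series converges:
  sum_{j >= 0} a * r^j = a / (1 - r).
  = 2/5 / (1 - 3/8)
  = 2/5 / (5/8)
  = 16/25.

16/25


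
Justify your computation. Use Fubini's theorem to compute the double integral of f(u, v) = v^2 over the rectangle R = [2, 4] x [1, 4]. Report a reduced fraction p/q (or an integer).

f(u, v) is a tensor product of a function of u and a function of v, and both factors are bounded continuous (hence Lebesgue integrable) on the rectangle, so Fubini's theorem applies:
  integral_R f d(m x m) = (integral_a1^b1 1 du) * (integral_a2^b2 v^2 dv).
Inner integral in u: integral_{2}^{4} 1 du = (4^1 - 2^1)/1
  = 2.
Inner integral in v: integral_{1}^{4} v^2 dv = (4^3 - 1^3)/3
  = 21.
Product: (2) * (21) = 42.

42


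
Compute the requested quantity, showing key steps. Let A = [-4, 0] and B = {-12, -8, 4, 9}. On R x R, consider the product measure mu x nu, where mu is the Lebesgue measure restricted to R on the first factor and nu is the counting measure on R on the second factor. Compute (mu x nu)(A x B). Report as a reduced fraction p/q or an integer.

For a measurable rectangle A x B, the product measure satisfies
  (mu x nu)(A x B) = mu(A) * nu(B).
  mu(A) = 4.
  nu(B) = 4.
  (mu x nu)(A x B) = 4 * 4 = 16.

16


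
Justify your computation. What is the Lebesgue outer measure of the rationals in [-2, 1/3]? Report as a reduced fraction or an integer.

Q cap [-2, 1/3] is countable; list its elements as q_1, q_2, ... . Fix eps > 0 and cover the k-th point by an interval of length eps * 2^(-k). The cover has total length eps * sum_{k>=1} 2^(-k) = eps, so by definition of outer measure m*(Q cap [-2, 1/3]) <= eps. Since eps was arbitrary and m* >= 0, the outer measure is 0.

0


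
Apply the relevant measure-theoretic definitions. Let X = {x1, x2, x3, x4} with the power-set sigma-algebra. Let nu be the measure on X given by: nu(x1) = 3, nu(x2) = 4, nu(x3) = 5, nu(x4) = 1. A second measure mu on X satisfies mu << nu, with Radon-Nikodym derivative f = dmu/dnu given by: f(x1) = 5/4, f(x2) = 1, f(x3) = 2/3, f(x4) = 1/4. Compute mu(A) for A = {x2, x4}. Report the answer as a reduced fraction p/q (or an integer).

By the defining property of the Radon-Nikodym derivative, for every measurable set A,
  mu(A) = integral_A f dnu.
Since nu is a discrete measure concentrated on the atoms of X, the integral over A reduces to the sum
  mu(A) = sum_{x in A} f(x) * nu({x}).
Computing each term:
  x2: f(x2) * nu(x2) = 1 * 4 = 4.
  x4: f(x4) * nu(x4) = 1/4 * 1 = 1/4.
Summing: mu(A) = 4 + 1/4 = 17/4.

17/4


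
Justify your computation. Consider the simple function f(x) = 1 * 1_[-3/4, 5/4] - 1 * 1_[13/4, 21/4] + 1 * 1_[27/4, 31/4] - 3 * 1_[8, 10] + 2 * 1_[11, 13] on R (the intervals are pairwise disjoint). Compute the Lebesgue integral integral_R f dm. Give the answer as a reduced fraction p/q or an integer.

For a simple function f = sum_i c_i * 1_{A_i} with disjoint A_i,
  integral f dm = sum_i c_i * m(A_i).
Lengths of the A_i:
  m(A_1) = 5/4 - (-3/4) = 2.
  m(A_2) = 21/4 - 13/4 = 2.
  m(A_3) = 31/4 - 27/4 = 1.
  m(A_4) = 10 - 8 = 2.
  m(A_5) = 13 - 11 = 2.
Contributions c_i * m(A_i):
  (1) * (2) = 2.
  (-1) * (2) = -2.
  (1) * (1) = 1.
  (-3) * (2) = -6.
  (2) * (2) = 4.
Total: 2 - 2 + 1 - 6 + 4 = -1.

-1


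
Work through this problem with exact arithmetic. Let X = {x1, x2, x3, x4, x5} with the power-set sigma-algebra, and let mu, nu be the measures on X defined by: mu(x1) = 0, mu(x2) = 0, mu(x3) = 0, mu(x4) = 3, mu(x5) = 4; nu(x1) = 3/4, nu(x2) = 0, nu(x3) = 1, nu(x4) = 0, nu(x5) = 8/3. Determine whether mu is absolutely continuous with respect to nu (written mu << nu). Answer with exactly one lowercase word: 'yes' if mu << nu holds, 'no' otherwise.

mu << nu means: every nu-null measurable set is also mu-null; equivalently, for every atom x, if nu({x}) = 0 then mu({x}) = 0.
Checking each atom:
  x1: nu = 3/4 > 0 -> no constraint.
  x2: nu = 0, mu = 0 -> consistent with mu << nu.
  x3: nu = 1 > 0 -> no constraint.
  x4: nu = 0, mu = 3 > 0 -> violates mu << nu.
  x5: nu = 8/3 > 0 -> no constraint.
The atom(s) x4 violate the condition (nu = 0 but mu > 0). Therefore mu is NOT absolutely continuous w.r.t. nu.

no


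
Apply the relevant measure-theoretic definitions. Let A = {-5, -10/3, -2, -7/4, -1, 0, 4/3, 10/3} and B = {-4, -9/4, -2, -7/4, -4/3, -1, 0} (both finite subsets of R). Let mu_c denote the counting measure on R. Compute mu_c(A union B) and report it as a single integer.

Counting measure on a finite set equals cardinality. By inclusion-exclusion, |A union B| = |A| + |B| - |A cap B|.
|A| = 8, |B| = 7, |A cap B| = 4.
So mu_c(A union B) = 8 + 7 - 4 = 11.

11


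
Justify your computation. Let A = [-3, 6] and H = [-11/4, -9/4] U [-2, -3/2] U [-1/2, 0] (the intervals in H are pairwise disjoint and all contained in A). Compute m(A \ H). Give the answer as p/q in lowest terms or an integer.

The ambient interval has length m(A) = 6 - (-3) = 9.
Since the holes are disjoint and sit inside A, by finite additivity
  m(H) = sum_i (b_i - a_i), and m(A \ H) = m(A) - m(H).
Computing the hole measures:
  m(H_1) = -9/4 - (-11/4) = 1/2.
  m(H_2) = -3/2 - (-2) = 1/2.
  m(H_3) = 0 - (-1/2) = 1/2.
Summed: m(H) = 1/2 + 1/2 + 1/2 = 3/2.
So m(A \ H) = 9 - 3/2 = 15/2.

15/2


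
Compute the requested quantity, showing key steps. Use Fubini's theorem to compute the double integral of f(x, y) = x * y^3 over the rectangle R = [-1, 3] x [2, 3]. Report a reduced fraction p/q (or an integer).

f(x, y) is a tensor product of a function of x and a function of y, and both factors are bounded continuous (hence Lebesgue integrable) on the rectangle, so Fubini's theorem applies:
  integral_R f d(m x m) = (integral_a1^b1 x dx) * (integral_a2^b2 y^3 dy).
Inner integral in x: integral_{-1}^{3} x dx = (3^2 - (-1)^2)/2
  = 4.
Inner integral in y: integral_{2}^{3} y^3 dy = (3^4 - 2^4)/4
  = 65/4.
Product: (4) * (65/4) = 65.

65


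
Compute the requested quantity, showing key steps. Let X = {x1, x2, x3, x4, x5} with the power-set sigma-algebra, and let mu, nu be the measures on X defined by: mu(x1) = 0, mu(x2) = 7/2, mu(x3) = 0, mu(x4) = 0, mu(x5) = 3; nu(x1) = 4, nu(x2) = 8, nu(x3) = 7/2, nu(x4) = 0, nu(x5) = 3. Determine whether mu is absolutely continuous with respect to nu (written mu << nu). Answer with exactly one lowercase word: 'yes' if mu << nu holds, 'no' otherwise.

mu << nu means: every nu-null measurable set is also mu-null; equivalently, for every atom x, if nu({x}) = 0 then mu({x}) = 0.
Checking each atom:
  x1: nu = 4 > 0 -> no constraint.
  x2: nu = 8 > 0 -> no constraint.
  x3: nu = 7/2 > 0 -> no constraint.
  x4: nu = 0, mu = 0 -> consistent with mu << nu.
  x5: nu = 3 > 0 -> no constraint.
No atom violates the condition. Therefore mu << nu.

yes


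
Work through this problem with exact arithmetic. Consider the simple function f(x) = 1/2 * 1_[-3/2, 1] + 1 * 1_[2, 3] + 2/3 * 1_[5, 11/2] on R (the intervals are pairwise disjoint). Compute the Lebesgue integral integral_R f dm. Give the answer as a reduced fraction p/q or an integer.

For a simple function f = sum_i c_i * 1_{A_i} with disjoint A_i,
  integral f dm = sum_i c_i * m(A_i).
Lengths of the A_i:
  m(A_1) = 1 - (-3/2) = 5/2.
  m(A_2) = 3 - 2 = 1.
  m(A_3) = 11/2 - 5 = 1/2.
Contributions c_i * m(A_i):
  (1/2) * (5/2) = 5/4.
  (1) * (1) = 1.
  (2/3) * (1/2) = 1/3.
Total: 5/4 + 1 + 1/3 = 31/12.

31/12


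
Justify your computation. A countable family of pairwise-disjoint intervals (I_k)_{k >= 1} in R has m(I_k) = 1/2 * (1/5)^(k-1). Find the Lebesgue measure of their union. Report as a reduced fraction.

By countable additivity of the Lebesgue measure on pairwise disjoint measurable sets,
  m(union_{k >= 1} I_k) = sum_{k >= 1} m(I_k) = sum_{k >= 1} a * r^(k-1),
  with a = 1/2 and r = 1/5.
Since 0 < r = 1/5 < 1, the geometric series converges:
  sum_{k >= 1} a * r^(k-1) = a / (1 - r).
  = 1/2 / (1 - 1/5)
  = 1/2 / (4/5)
  = 5/8.

5/8


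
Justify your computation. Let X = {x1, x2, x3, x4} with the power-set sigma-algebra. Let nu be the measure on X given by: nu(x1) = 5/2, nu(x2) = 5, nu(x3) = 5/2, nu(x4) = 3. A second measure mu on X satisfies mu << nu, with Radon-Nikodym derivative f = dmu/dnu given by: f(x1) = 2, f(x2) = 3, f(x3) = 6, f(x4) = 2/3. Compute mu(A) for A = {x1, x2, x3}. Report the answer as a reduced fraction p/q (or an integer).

By the defining property of the Radon-Nikodym derivative, for every measurable set A,
  mu(A) = integral_A f dnu.
Since nu is a discrete measure concentrated on the atoms of X, the integral over A reduces to the sum
  mu(A) = sum_{x in A} f(x) * nu({x}).
Computing each term:
  x1: f(x1) * nu(x1) = 2 * 5/2 = 5.
  x2: f(x2) * nu(x2) = 3 * 5 = 15.
  x3: f(x3) * nu(x3) = 6 * 5/2 = 15.
Summing: mu(A) = 5 + 15 + 15 = 35.

35


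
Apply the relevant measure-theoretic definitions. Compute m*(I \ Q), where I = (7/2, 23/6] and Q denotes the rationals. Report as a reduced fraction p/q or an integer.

The interval I = (7/2, 23/6] has m(I) = 23/6 - 7/2 = 1/3 (endpoints are measure-zero, so open/closed/half-open agree). Write I = (I cap Q) u (I \ Q). The rationals in I are countable, so m*(I cap Q) = 0 (cover each rational by intervals whose total length is arbitrarily small). By countable subadditivity m*(I) <= m*(I cap Q) + m*(I \ Q), hence m*(I \ Q) >= m(I) = 1/3. The reverse inequality m*(I \ Q) <= m*(I) = 1/3 is trivial since (I \ Q) is a subset of I. Therefore m*(I \ Q) = 1/3.

1/3


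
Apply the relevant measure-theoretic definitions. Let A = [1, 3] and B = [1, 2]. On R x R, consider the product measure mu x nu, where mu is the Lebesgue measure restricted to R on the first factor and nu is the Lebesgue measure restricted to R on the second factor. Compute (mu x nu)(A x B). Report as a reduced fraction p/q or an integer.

For a measurable rectangle A x B, the product measure satisfies
  (mu x nu)(A x B) = mu(A) * nu(B).
  mu(A) = 2.
  nu(B) = 1.
  (mu x nu)(A x B) = 2 * 1 = 2.

2


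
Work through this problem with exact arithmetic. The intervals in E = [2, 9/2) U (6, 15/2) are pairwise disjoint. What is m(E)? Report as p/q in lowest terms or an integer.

For pairwise disjoint intervals, m(union_i I_i) = sum_i m(I_i),
and m is invariant under swapping open/closed endpoints (single points have measure 0).
So m(E) = sum_i (b_i - a_i).
  I_1 has length 9/2 - 2 = 5/2.
  I_2 has length 15/2 - 6 = 3/2.
Summing:
  m(E) = 5/2 + 3/2 = 4.

4


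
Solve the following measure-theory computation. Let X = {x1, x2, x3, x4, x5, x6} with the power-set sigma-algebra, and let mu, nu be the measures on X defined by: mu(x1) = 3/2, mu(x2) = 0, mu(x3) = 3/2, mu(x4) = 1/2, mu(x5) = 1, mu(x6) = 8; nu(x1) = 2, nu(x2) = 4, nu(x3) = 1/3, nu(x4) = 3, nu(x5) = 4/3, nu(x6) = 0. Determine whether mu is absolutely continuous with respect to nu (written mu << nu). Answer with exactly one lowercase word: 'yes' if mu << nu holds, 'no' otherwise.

mu << nu means: every nu-null measurable set is also mu-null; equivalently, for every atom x, if nu({x}) = 0 then mu({x}) = 0.
Checking each atom:
  x1: nu = 2 > 0 -> no constraint.
  x2: nu = 4 > 0 -> no constraint.
  x3: nu = 1/3 > 0 -> no constraint.
  x4: nu = 3 > 0 -> no constraint.
  x5: nu = 4/3 > 0 -> no constraint.
  x6: nu = 0, mu = 8 > 0 -> violates mu << nu.
The atom(s) x6 violate the condition (nu = 0 but mu > 0). Therefore mu is NOT absolutely continuous w.r.t. nu.

no


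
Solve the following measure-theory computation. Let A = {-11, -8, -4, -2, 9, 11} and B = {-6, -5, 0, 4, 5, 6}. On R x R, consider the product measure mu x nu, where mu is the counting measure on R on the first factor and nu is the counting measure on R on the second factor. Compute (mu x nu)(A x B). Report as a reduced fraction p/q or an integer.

For a measurable rectangle A x B, the product measure satisfies
  (mu x nu)(A x B) = mu(A) * nu(B).
  mu(A) = 6.
  nu(B) = 6.
  (mu x nu)(A x B) = 6 * 6 = 36.

36


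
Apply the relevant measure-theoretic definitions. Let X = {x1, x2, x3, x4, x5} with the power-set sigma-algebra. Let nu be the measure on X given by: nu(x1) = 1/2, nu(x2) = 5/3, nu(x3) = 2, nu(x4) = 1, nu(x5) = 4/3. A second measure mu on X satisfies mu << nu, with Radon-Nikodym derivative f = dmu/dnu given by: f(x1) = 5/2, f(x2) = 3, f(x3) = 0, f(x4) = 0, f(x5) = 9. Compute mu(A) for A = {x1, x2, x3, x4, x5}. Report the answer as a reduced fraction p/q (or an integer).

By the defining property of the Radon-Nikodym derivative, for every measurable set A,
  mu(A) = integral_A f dnu.
Since nu is a discrete measure concentrated on the atoms of X, the integral over A reduces to the sum
  mu(A) = sum_{x in A} f(x) * nu({x}).
Computing each term:
  x1: f(x1) * nu(x1) = 5/2 * 1/2 = 5/4.
  x2: f(x2) * nu(x2) = 3 * 5/3 = 5.
  x3: f(x3) * nu(x3) = 0 * 2 = 0.
  x4: f(x4) * nu(x4) = 0 * 1 = 0.
  x5: f(x5) * nu(x5) = 9 * 4/3 = 12.
Summing: mu(A) = 5/4 + 5 + 0 + 0 + 12 = 73/4.

73/4


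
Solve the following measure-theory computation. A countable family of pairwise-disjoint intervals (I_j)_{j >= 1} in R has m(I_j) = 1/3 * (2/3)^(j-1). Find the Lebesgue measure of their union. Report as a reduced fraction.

By countable additivity of the Lebesgue measure on pairwise disjoint measurable sets,
  m(union_{j >= 1} I_j) = sum_{j >= 1} m(I_j) = sum_{j >= 1} a * r^(j-1),
  with a = 1/3 and r = 2/3.
Since 0 < r = 2/3 < 1, the geometric series converges:
  sum_{j >= 1} a * r^(j-1) = a / (1 - r).
  = 1/3 / (1 - 2/3)
  = 1/3 / (1/3)
  = 1.

1


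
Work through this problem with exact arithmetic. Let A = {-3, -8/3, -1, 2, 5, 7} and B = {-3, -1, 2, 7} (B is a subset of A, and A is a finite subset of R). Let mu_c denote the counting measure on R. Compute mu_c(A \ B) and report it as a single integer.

Counting measure assigns mu_c(E) = |E| (number of elements) when E is finite. For B subset A, A \ B is the set of elements of A not in B, so |A \ B| = |A| - |B|.
|A| = 6, |B| = 4, so mu_c(A \ B) = 6 - 4 = 2.

2


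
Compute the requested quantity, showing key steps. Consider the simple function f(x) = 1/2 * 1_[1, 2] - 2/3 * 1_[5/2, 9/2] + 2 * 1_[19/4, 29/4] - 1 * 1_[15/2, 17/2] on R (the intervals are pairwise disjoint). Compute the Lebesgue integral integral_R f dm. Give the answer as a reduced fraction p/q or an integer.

For a simple function f = sum_i c_i * 1_{A_i} with disjoint A_i,
  integral f dm = sum_i c_i * m(A_i).
Lengths of the A_i:
  m(A_1) = 2 - 1 = 1.
  m(A_2) = 9/2 - 5/2 = 2.
  m(A_3) = 29/4 - 19/4 = 5/2.
  m(A_4) = 17/2 - 15/2 = 1.
Contributions c_i * m(A_i):
  (1/2) * (1) = 1/2.
  (-2/3) * (2) = -4/3.
  (2) * (5/2) = 5.
  (-1) * (1) = -1.
Total: 1/2 - 4/3 + 5 - 1 = 19/6.

19/6


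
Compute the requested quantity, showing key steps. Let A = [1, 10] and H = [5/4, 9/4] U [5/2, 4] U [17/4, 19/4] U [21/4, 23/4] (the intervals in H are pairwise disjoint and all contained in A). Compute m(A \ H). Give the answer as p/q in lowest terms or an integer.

The ambient interval has length m(A) = 10 - 1 = 9.
Since the holes are disjoint and sit inside A, by finite additivity
  m(H) = sum_i (b_i - a_i), and m(A \ H) = m(A) - m(H).
Computing the hole measures:
  m(H_1) = 9/4 - 5/4 = 1.
  m(H_2) = 4 - 5/2 = 3/2.
  m(H_3) = 19/4 - 17/4 = 1/2.
  m(H_4) = 23/4 - 21/4 = 1/2.
Summed: m(H) = 1 + 3/2 + 1/2 + 1/2 = 7/2.
So m(A \ H) = 9 - 7/2 = 11/2.

11/2


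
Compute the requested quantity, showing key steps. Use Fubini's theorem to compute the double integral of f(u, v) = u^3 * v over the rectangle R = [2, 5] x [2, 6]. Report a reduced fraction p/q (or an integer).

f(u, v) is a tensor product of a function of u and a function of v, and both factors are bounded continuous (hence Lebesgue integrable) on the rectangle, so Fubini's theorem applies:
  integral_R f d(m x m) = (integral_a1^b1 u^3 du) * (integral_a2^b2 v dv).
Inner integral in u: integral_{2}^{5} u^3 du = (5^4 - 2^4)/4
  = 609/4.
Inner integral in v: integral_{2}^{6} v dv = (6^2 - 2^2)/2
  = 16.
Product: (609/4) * (16) = 2436.

2436


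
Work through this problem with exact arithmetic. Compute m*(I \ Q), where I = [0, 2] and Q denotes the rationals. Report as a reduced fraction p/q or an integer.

The interval I = [0, 2] has m(I) = 2 - 0 = 2 (endpoints are measure-zero, so open/closed/half-open agree). Write I = (I cap Q) u (I \ Q). The rationals in I are countable, so m*(I cap Q) = 0 (cover each rational by intervals whose total length is arbitrarily small). By countable subadditivity m*(I) <= m*(I cap Q) + m*(I \ Q), hence m*(I \ Q) >= m(I) = 2. The reverse inequality m*(I \ Q) <= m*(I) = 2 is trivial since (I \ Q) is a subset of I. Therefore m*(I \ Q) = 2.

2


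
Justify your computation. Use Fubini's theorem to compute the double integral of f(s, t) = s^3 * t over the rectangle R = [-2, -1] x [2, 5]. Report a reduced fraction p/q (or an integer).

f(s, t) is a tensor product of a function of s and a function of t, and both factors are bounded continuous (hence Lebesgue integrable) on the rectangle, so Fubini's theorem applies:
  integral_R f d(m x m) = (integral_a1^b1 s^3 ds) * (integral_a2^b2 t dt).
Inner integral in s: integral_{-2}^{-1} s^3 ds = ((-1)^4 - (-2)^4)/4
  = -15/4.
Inner integral in t: integral_{2}^{5} t dt = (5^2 - 2^2)/2
  = 21/2.
Product: (-15/4) * (21/2) = -315/8.

-315/8


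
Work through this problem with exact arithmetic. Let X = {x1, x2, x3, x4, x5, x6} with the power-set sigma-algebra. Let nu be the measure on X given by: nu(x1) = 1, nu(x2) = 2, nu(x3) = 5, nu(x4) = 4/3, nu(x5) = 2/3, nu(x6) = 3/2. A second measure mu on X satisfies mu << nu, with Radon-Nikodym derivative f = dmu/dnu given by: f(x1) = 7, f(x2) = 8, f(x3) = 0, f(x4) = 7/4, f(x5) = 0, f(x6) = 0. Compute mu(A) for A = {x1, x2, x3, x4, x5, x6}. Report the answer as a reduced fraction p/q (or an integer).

By the defining property of the Radon-Nikodym derivative, for every measurable set A,
  mu(A) = integral_A f dnu.
Since nu is a discrete measure concentrated on the atoms of X, the integral over A reduces to the sum
  mu(A) = sum_{x in A} f(x) * nu({x}).
Computing each term:
  x1: f(x1) * nu(x1) = 7 * 1 = 7.
  x2: f(x2) * nu(x2) = 8 * 2 = 16.
  x3: f(x3) * nu(x3) = 0 * 5 = 0.
  x4: f(x4) * nu(x4) = 7/4 * 4/3 = 7/3.
  x5: f(x5) * nu(x5) = 0 * 2/3 = 0.
  x6: f(x6) * nu(x6) = 0 * 3/2 = 0.
Summing: mu(A) = 7 + 16 + 0 + 7/3 + 0 + 0 = 76/3.

76/3


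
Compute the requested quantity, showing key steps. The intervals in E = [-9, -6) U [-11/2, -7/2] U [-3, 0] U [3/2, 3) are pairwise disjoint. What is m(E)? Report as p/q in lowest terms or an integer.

For pairwise disjoint intervals, m(union_i I_i) = sum_i m(I_i),
and m is invariant under swapping open/closed endpoints (single points have measure 0).
So m(E) = sum_i (b_i - a_i).
  I_1 has length -6 - (-9) = 3.
  I_2 has length -7/2 - (-11/2) = 2.
  I_3 has length 0 - (-3) = 3.
  I_4 has length 3 - 3/2 = 3/2.
Summing:
  m(E) = 3 + 2 + 3 + 3/2 = 19/2.

19/2


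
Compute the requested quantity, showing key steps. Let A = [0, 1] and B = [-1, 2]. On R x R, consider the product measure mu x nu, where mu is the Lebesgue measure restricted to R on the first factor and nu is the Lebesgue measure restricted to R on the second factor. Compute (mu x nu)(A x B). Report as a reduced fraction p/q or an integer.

For a measurable rectangle A x B, the product measure satisfies
  (mu x nu)(A x B) = mu(A) * nu(B).
  mu(A) = 1.
  nu(B) = 3.
  (mu x nu)(A x B) = 1 * 3 = 3.

3


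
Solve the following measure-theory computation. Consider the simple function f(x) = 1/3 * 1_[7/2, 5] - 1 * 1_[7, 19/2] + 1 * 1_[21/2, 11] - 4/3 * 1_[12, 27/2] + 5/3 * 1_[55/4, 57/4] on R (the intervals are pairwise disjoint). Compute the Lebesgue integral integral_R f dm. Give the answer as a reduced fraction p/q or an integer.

For a simple function f = sum_i c_i * 1_{A_i} with disjoint A_i,
  integral f dm = sum_i c_i * m(A_i).
Lengths of the A_i:
  m(A_1) = 5 - 7/2 = 3/2.
  m(A_2) = 19/2 - 7 = 5/2.
  m(A_3) = 11 - 21/2 = 1/2.
  m(A_4) = 27/2 - 12 = 3/2.
  m(A_5) = 57/4 - 55/4 = 1/2.
Contributions c_i * m(A_i):
  (1/3) * (3/2) = 1/2.
  (-1) * (5/2) = -5/2.
  (1) * (1/2) = 1/2.
  (-4/3) * (3/2) = -2.
  (5/3) * (1/2) = 5/6.
Total: 1/2 - 5/2 + 1/2 - 2 + 5/6 = -8/3.

-8/3


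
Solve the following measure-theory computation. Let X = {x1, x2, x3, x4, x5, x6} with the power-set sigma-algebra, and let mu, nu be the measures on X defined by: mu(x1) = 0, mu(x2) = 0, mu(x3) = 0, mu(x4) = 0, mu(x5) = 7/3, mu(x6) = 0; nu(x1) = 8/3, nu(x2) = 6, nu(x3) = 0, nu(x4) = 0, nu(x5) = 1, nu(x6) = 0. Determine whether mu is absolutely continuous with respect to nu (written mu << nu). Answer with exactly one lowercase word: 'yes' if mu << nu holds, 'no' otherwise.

mu << nu means: every nu-null measurable set is also mu-null; equivalently, for every atom x, if nu({x}) = 0 then mu({x}) = 0.
Checking each atom:
  x1: nu = 8/3 > 0 -> no constraint.
  x2: nu = 6 > 0 -> no constraint.
  x3: nu = 0, mu = 0 -> consistent with mu << nu.
  x4: nu = 0, mu = 0 -> consistent with mu << nu.
  x5: nu = 1 > 0 -> no constraint.
  x6: nu = 0, mu = 0 -> consistent with mu << nu.
No atom violates the condition. Therefore mu << nu.

yes


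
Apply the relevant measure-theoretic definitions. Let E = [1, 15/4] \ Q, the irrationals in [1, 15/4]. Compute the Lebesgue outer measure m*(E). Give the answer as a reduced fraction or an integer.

The interval I = [1, 15/4] has m(I) = 15/4 - 1 = 11/4 (endpoints are measure-zero, so open/closed/half-open agree). Write I = (I cap Q) u (I \ Q). The rationals in I are countable, so m*(I cap Q) = 0 (cover each rational by intervals whose total length is arbitrarily small). By countable subadditivity m*(I) <= m*(I cap Q) + m*(I \ Q), hence m*(I \ Q) >= m(I) = 11/4. The reverse inequality m*(I \ Q) <= m*(I) = 11/4 is trivial since (I \ Q) is a subset of I. Therefore m*(I \ Q) = 11/4.

11/4


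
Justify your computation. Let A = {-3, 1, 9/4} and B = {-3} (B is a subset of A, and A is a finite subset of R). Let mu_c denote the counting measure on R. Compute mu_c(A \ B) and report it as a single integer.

Counting measure assigns mu_c(E) = |E| (number of elements) when E is finite. For B subset A, A \ B is the set of elements of A not in B, so |A \ B| = |A| - |B|.
|A| = 3, |B| = 1, so mu_c(A \ B) = 3 - 1 = 2.

2


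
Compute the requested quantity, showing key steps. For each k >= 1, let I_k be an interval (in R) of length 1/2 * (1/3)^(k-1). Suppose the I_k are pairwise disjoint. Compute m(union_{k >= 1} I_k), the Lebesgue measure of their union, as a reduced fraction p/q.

By countable additivity of the Lebesgue measure on pairwise disjoint measurable sets,
  m(union_{k >= 1} I_k) = sum_{k >= 1} m(I_k) = sum_{k >= 1} a * r^(k-1),
  with a = 1/2 and r = 1/3.
Since 0 < r = 1/3 < 1, the geometric series converges:
  sum_{k >= 1} a * r^(k-1) = a / (1 - r).
  = 1/2 / (1 - 1/3)
  = 1/2 / (2/3)
  = 3/4.

3/4


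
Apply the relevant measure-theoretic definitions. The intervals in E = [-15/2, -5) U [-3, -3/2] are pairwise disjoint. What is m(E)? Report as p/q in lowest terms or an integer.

For pairwise disjoint intervals, m(union_i I_i) = sum_i m(I_i),
and m is invariant under swapping open/closed endpoints (single points have measure 0).
So m(E) = sum_i (b_i - a_i).
  I_1 has length -5 - (-15/2) = 5/2.
  I_2 has length -3/2 - (-3) = 3/2.
Summing:
  m(E) = 5/2 + 3/2 = 4.

4


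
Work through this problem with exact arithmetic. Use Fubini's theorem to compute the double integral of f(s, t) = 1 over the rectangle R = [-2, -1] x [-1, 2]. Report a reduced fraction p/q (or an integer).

f(s, t) is a tensor product of a function of s and a function of t, and both factors are bounded continuous (hence Lebesgue integrable) on the rectangle, so Fubini's theorem applies:
  integral_R f d(m x m) = (integral_a1^b1 1 ds) * (integral_a2^b2 1 dt).
Inner integral in s: integral_{-2}^{-1} 1 ds = ((-1)^1 - (-2)^1)/1
  = 1.
Inner integral in t: integral_{-1}^{2} 1 dt = (2^1 - (-1)^1)/1
  = 3.
Product: (1) * (3) = 3.

3


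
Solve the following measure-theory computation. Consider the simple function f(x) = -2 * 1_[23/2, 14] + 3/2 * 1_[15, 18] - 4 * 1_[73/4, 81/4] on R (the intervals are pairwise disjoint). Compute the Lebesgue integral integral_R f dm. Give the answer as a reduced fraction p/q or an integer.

For a simple function f = sum_i c_i * 1_{A_i} with disjoint A_i,
  integral f dm = sum_i c_i * m(A_i).
Lengths of the A_i:
  m(A_1) = 14 - 23/2 = 5/2.
  m(A_2) = 18 - 15 = 3.
  m(A_3) = 81/4 - 73/4 = 2.
Contributions c_i * m(A_i):
  (-2) * (5/2) = -5.
  (3/2) * (3) = 9/2.
  (-4) * (2) = -8.
Total: -5 + 9/2 - 8 = -17/2.

-17/2


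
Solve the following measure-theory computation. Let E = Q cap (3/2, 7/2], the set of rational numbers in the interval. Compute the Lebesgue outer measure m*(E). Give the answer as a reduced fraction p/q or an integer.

The set Q cap (3/2, 7/2] is countable (a subset of the countable set Q). Lebesgue outer measure of any countable set is 0: each singleton {q} has m*({q}) = 0, and by countable subadditivity m*(union_k {q_k}) <= sum_k m*({q_k}) = sum_k 0 = 0. The reverse inequality m*(E) >= 0 is automatic. So m*(Q cap (3/2, 7/2]) = 0.

0


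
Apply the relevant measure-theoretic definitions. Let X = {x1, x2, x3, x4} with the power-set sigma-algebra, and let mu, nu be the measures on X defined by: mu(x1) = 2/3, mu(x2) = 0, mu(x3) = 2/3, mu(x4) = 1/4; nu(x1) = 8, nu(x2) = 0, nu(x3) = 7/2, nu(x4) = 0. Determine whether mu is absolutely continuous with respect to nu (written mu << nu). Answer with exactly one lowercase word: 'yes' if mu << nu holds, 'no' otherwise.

mu << nu means: every nu-null measurable set is also mu-null; equivalently, for every atom x, if nu({x}) = 0 then mu({x}) = 0.
Checking each atom:
  x1: nu = 8 > 0 -> no constraint.
  x2: nu = 0, mu = 0 -> consistent with mu << nu.
  x3: nu = 7/2 > 0 -> no constraint.
  x4: nu = 0, mu = 1/4 > 0 -> violates mu << nu.
The atom(s) x4 violate the condition (nu = 0 but mu > 0). Therefore mu is NOT absolutely continuous w.r.t. nu.

no


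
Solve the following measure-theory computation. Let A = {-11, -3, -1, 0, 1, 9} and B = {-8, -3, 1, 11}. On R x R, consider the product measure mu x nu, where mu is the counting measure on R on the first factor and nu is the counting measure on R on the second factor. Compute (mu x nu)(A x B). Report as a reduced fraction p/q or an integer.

For a measurable rectangle A x B, the product measure satisfies
  (mu x nu)(A x B) = mu(A) * nu(B).
  mu(A) = 6.
  nu(B) = 4.
  (mu x nu)(A x B) = 6 * 4 = 24.

24


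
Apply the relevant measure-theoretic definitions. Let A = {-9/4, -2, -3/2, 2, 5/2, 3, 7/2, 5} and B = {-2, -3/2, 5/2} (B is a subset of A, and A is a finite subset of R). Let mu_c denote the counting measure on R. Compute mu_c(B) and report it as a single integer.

Counting measure assigns mu_c(E) = |E| (number of elements) when E is finite.
B has 3 element(s), so mu_c(B) = 3.

3


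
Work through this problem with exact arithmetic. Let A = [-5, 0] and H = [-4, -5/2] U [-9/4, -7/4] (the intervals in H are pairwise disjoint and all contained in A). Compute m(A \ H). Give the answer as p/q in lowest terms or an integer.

The ambient interval has length m(A) = 0 - (-5) = 5.
Since the holes are disjoint and sit inside A, by finite additivity
  m(H) = sum_i (b_i - a_i), and m(A \ H) = m(A) - m(H).
Computing the hole measures:
  m(H_1) = -5/2 - (-4) = 3/2.
  m(H_2) = -7/4 - (-9/4) = 1/2.
Summed: m(H) = 3/2 + 1/2 = 2.
So m(A \ H) = 5 - 2 = 3.

3


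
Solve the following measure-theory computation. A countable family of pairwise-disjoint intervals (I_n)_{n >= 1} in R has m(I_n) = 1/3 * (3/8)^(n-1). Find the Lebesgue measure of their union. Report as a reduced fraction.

By countable additivity of the Lebesgue measure on pairwise disjoint measurable sets,
  m(union_{n >= 1} I_n) = sum_{n >= 1} m(I_n) = sum_{n >= 1} a * r^(n-1),
  with a = 1/3 and r = 3/8.
Since 0 < r = 3/8 < 1, the geometric series converges:
  sum_{n >= 1} a * r^(n-1) = a / (1 - r).
  = 1/3 / (1 - 3/8)
  = 1/3 / (5/8)
  = 8/15.

8/15


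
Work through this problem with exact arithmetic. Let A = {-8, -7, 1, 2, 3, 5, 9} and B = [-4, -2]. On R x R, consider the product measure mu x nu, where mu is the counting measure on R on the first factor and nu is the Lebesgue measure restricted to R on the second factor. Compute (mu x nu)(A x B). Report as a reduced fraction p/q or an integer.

For a measurable rectangle A x B, the product measure satisfies
  (mu x nu)(A x B) = mu(A) * nu(B).
  mu(A) = 7.
  nu(B) = 2.
  (mu x nu)(A x B) = 7 * 2 = 14.

14


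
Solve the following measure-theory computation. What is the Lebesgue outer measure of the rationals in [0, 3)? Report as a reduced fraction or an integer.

The set Q cap [0, 3) is countable (a subset of the countable set Q). Lebesgue outer measure of any countable set is 0: each singleton {q} has m*({q}) = 0, and by countable subadditivity m*(union_k {q_k}) <= sum_k m*({q_k}) = sum_k 0 = 0. The reverse inequality m*(E) >= 0 is automatic. So m*(Q cap [0, 3)) = 0.

0


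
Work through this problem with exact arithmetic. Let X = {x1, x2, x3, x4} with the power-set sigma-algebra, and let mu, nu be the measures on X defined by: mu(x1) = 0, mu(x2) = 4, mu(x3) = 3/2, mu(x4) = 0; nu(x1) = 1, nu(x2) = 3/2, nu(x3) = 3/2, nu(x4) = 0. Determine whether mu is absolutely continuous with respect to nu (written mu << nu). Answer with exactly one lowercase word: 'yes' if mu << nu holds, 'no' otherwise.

mu << nu means: every nu-null measurable set is also mu-null; equivalently, for every atom x, if nu({x}) = 0 then mu({x}) = 0.
Checking each atom:
  x1: nu = 1 > 0 -> no constraint.
  x2: nu = 3/2 > 0 -> no constraint.
  x3: nu = 3/2 > 0 -> no constraint.
  x4: nu = 0, mu = 0 -> consistent with mu << nu.
No atom violates the condition. Therefore mu << nu.

yes


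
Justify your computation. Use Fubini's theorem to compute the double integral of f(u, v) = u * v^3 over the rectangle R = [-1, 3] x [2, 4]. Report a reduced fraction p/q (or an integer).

f(u, v) is a tensor product of a function of u and a function of v, and both factors are bounded continuous (hence Lebesgue integrable) on the rectangle, so Fubini's theorem applies:
  integral_R f d(m x m) = (integral_a1^b1 u du) * (integral_a2^b2 v^3 dv).
Inner integral in u: integral_{-1}^{3} u du = (3^2 - (-1)^2)/2
  = 4.
Inner integral in v: integral_{2}^{4} v^3 dv = (4^4 - 2^4)/4
  = 60.
Product: (4) * (60) = 240.

240
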